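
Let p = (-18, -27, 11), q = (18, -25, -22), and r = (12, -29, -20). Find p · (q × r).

-2550

q × r:
i: (-25)·(-20) - (-22)·(-29) = 500 - 638 = -138
j: (-22)·12 - 18·(-20) = -264 - (-360) = 96
k: 18·(-29) - (-25)·12 = -522 - (-300) = -222
q × r = (-138, 96, -222)
p · (q × r) = (-18)·(-138) + (-27)·96 + 11·(-222) = 2484 - 2592 - 2442 = -2550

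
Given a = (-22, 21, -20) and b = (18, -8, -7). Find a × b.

i: 21·(-7) - (-20)·(-8) = -147 - 160 = -307
j: (-20)·18 - (-22)·(-7) = -360 - 154 = -514
k: (-22)·(-8) - 21·18 = 176 - 378 = -202
a × b = (-307, -514, -202)

(-307, -514, -202)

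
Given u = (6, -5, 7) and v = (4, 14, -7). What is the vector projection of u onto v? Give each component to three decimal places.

u · v = 6·4 + (-5)·14 + 7·(-7) = 24 - 70 - 49 = -95
|v|² = 16 + 196 + 49 = 261
proj_v u = (-95/261) · (4, 14, -7) ≈ (-1.456, -5.096, 2.548)

(-1.456, -5.096, 2.548)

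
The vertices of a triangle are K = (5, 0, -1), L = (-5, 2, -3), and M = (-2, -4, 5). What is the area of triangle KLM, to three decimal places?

45.848

KL = (-10, 2, -2),  KM = (-7, -4, 6)
i: 2·6 - (-2)·(-4) = 12 - 8 = 4
j: (-2)·(-7) - (-10)·6 = 14 - (-60) = 74
k: (-10)·(-4) - 2·(-7) = 40 - (-14) = 54
KL × KM = (4, 74, 54)
|KL × KM| = √8408 ≈ 91.6951
area = ½ · 91.6951 ≈ 45.848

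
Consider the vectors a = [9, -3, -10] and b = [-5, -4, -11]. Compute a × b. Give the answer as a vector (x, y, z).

(-7, 149, -51)

i: (-3)·(-11) - (-10)·(-4) = 33 - 40 = -7
j: (-10)·(-5) - 9·(-11) = 50 - (-99) = 149
k: 9·(-4) - (-3)·(-5) = -36 - 15 = -51
a × b = (-7, 149, -51)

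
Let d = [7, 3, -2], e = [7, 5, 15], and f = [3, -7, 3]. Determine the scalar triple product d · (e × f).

e × f:
i: 5·3 - 15·(-7) = 15 - (-105) = 120
j: 15·3 - 7·3 = 45 - 21 = 24
k: 7·(-7) - 5·3 = -49 - 15 = -64
e × f = (120, 24, -64)
d · (e × f) = 7·120 + 3·24 + (-2)·(-64) = 840 + 72 + 128 = 1040

1040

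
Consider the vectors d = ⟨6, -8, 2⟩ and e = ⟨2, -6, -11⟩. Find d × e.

(100, 70, -20)

i: (-8)·(-11) - 2·(-6) = 88 - (-12) = 100
j: 2·2 - 6·(-11) = 4 - (-66) = 70
k: 6·(-6) - (-8)·2 = -36 - (-16) = -20
d × e = (100, 70, -20)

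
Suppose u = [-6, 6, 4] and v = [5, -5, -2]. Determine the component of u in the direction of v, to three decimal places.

-9.254

u · v = (-6)·5 + 6·(-5) + 4·(-2) = -30 - 30 - 8 = -68
|v| = √(25 + 25 + 4) = √54 ≈ 7.3485
comp_v u = -68 / √54 ≈ -9.254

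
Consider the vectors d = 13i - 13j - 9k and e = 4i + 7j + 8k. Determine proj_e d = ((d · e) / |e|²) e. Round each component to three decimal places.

(-3.442, -6.023, -6.884)

d · e = 13·4 + (-13)·7 + (-9)·8 = 52 - 91 - 72 = -111
|e|² = 16 + 49 + 64 = 129
proj_e d = (-111/129) · (4, 7, 8) ≈ (-3.442, -6.023, -6.884)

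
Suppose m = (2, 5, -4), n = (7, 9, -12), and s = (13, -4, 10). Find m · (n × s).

n × s:
i: 9·10 - (-12)·(-4) = 90 - 48 = 42
j: (-12)·13 - 7·10 = -156 - 70 = -226
k: 7·(-4) - 9·13 = -28 - 117 = -145
n × s = (42, -226, -145)
m · (n × s) = 2·42 + 5·(-226) + (-4)·(-145) = 84 - 1130 + 580 = -466

-466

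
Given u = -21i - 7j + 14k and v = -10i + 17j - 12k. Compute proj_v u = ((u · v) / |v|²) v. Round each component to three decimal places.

(1.445, -2.456, 1.734)

u · v = (-21)·(-10) + (-7)·17 + 14·(-12) = 210 - 119 - 168 = -77
|v|² = 100 + 289 + 144 = 533
proj_v u = (-77/533) · (-10, 17, -12) ≈ (1.445, -2.456, 1.734)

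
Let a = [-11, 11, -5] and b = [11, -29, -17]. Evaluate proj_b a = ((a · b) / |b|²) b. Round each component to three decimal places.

a · b = (-11)·11 + 11·(-29) + (-5)·(-17) = -121 - 319 + 85 = -355
|b|² = 121 + 841 + 289 = 1251
proj_b a = (-355/1251) · (11, -29, -17) ≈ (-3.122, 8.229, 4.824)

(-3.122, 8.229, 4.824)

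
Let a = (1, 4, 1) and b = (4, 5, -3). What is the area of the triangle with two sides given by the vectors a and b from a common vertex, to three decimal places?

i: 4·(-3) - 1·5 = -12 - 5 = -17
j: 1·4 - 1·(-3) = 4 - (-3) = 7
k: 1·5 - 4·4 = 5 - 16 = -11
a × b = (-17, 7, -11)
|a × b| = √((-17)² + 7² + (-11)²) = √459 ≈ 21.4243
area = ½ · 21.4243 ≈ 10.712

10.712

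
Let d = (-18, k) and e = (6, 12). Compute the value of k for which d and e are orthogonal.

9

d · e = (-18)·6 + k·12 = -108 + 12k
Set equal to 0: 12k = 108, so k = 9.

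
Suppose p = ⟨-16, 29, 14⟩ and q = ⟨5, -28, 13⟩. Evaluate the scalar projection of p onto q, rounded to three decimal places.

-22.703

p · q = (-16)·5 + 29·(-28) + 14·13 = -80 - 812 + 182 = -710
|q| = √(25 + 784 + 169) = √978 ≈ 31.2730
comp_q p = -710 / √978 ≈ -22.703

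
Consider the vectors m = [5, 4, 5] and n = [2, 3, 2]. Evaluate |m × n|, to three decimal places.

i: 4·2 - 5·3 = 8 - 15 = -7
j: 5·2 - 5·2 = 10 - 10 = 0
k: 5·3 - 4·2 = 15 - 8 = 7
m × n = (-7, 0, 7)
|m × n| = √((-7)² + 0² + 7²) = √98 ≈ 9.8995

9.899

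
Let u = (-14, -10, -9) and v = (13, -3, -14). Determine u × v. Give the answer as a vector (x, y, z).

i: (-10)·(-14) - (-9)·(-3) = 140 - 27 = 113
j: (-9)·13 - (-14)·(-14) = -117 - 196 = -313
k: (-14)·(-3) - (-10)·13 = 42 - (-130) = 172
u × v = (113, -313, 172)

(113, -313, 172)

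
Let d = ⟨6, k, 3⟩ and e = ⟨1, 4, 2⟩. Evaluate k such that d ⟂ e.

-3

d · e = 6·1 + k·4 + 3·2 = 12 + 4k
Set equal to 0: 4k = -12, so k = -3.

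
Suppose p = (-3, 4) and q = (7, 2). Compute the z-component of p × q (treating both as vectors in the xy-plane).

-34

(-3)·2 - 4·7 = -6 - 28 = -34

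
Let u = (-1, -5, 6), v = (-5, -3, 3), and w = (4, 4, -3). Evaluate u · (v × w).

v × w:
i: (-3)·(-3) - 3·4 = 9 - 12 = -3
j: 3·4 - (-5)·(-3) = 12 - 15 = -3
k: (-5)·4 - (-3)·4 = -20 - (-12) = -8
v × w = (-3, -3, -8)
u · (v × w) = (-1)·(-3) + (-5)·(-3) + 6·(-8) = 3 + 15 - 48 = -30

-30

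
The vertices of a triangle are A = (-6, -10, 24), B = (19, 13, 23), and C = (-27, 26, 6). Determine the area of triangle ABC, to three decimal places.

754.555

AB = (25, 23, -1),  AC = (-21, 36, -18)
i: 23·(-18) - (-1)·36 = -414 - (-36) = -378
j: (-1)·(-21) - 25·(-18) = 21 - (-450) = 471
k: 25·36 - 23·(-21) = 900 - (-483) = 1383
AB × AC = (-378, 471, 1383)
|AB × AC| = √2277414 ≈ 1509.1103
area = ½ · 1509.1103 ≈ 754.555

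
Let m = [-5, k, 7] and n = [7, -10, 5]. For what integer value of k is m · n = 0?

0

m · n = (-5)·7 + k·(-10) + 7·5 = 0 - 10k
Set equal to 0: -10k = 0, so k = 0.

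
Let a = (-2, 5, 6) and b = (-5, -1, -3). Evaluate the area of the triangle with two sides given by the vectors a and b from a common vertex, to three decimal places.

22.946

i: 5·(-3) - 6·(-1) = -15 - (-6) = -9
j: 6·(-5) - (-2)·(-3) = -30 - 6 = -36
k: (-2)·(-1) - 5·(-5) = 2 - (-25) = 27
a × b = (-9, -36, 27)
|a × b| = √((-9)² + (-36)² + 27²) = √2106 ≈ 45.8912
area = ½ · 45.8912 ≈ 22.946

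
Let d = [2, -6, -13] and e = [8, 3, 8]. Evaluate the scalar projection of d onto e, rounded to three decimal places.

d · e = 2·8 + (-6)·3 + (-13)·8 = 16 - 18 - 104 = -106
|e| = √(64 + 9 + 64) = √137 ≈ 11.7047
comp_e d = -106 / √137 ≈ -9.056

-9.056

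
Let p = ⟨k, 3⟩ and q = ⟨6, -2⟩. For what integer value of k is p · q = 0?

1

p · q = k·6 + 3·(-2) = -6 + 6k
Set equal to 0: 6k = 6, so k = 1.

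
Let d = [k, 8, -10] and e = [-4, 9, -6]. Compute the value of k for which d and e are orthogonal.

d · e = k·(-4) + 8·9 + (-10)·(-6) = 132 - 4k
Set equal to 0: -4k = -132, so k = 33.

33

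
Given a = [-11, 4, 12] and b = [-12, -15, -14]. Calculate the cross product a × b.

i: 4·(-14) - 12·(-15) = -56 - (-180) = 124
j: 12·(-12) - (-11)·(-14) = -144 - 154 = -298
k: (-11)·(-15) - 4·(-12) = 165 - (-48) = 213
a × b = (124, -298, 213)

(124, -298, 213)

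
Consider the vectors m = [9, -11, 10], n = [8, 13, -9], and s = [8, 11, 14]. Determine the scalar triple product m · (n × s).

n × s:
i: 13·14 - (-9)·11 = 182 - (-99) = 281
j: (-9)·8 - 8·14 = -72 - 112 = -184
k: 8·11 - 13·8 = 88 - 104 = -16
n × s = (281, -184, -16)
m · (n × s) = 9·281 + (-11)·(-184) + 10·(-16) = 2529 + 2024 - 160 = 4393

4393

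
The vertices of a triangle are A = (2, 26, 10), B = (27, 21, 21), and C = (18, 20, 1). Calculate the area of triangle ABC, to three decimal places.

210.963

AB = (25, -5, 11),  AC = (16, -6, -9)
i: (-5)·(-9) - 11·(-6) = 45 - (-66) = 111
j: 11·16 - 25·(-9) = 176 - (-225) = 401
k: 25·(-6) - (-5)·16 = -150 - (-80) = -70
AB × AC = (111, 401, -70)
|AB × AC| = √178022 ≈ 421.9265
area = ½ · 421.9265 ≈ 210.963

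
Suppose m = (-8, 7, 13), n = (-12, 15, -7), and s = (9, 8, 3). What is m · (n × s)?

-4000

n × s:
i: 15·3 - (-7)·8 = 45 - (-56) = 101
j: (-7)·9 - (-12)·3 = -63 - (-36) = -27
k: (-12)·8 - 15·9 = -96 - 135 = -231
n × s = (101, -27, -231)
m · (n × s) = (-8)·101 + 7·(-27) + 13·(-231) = -808 - 189 - 3003 = -4000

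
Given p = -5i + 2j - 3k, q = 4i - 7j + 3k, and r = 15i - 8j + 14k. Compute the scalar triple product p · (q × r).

q × r:
i: (-7)·14 - 3·(-8) = -98 - (-24) = -74
j: 3·15 - 4·14 = 45 - 56 = -11
k: 4·(-8) - (-7)·15 = -32 - (-105) = 73
q × r = (-74, -11, 73)
p · (q × r) = (-5)·(-74) + 2·(-11) + (-3)·73 = 370 - 22 - 219 = 129

129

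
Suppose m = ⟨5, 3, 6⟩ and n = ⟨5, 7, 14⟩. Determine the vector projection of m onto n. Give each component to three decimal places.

(2.407, 3.370, 6.741)

m · n = 5·5 + 3·7 + 6·14 = 25 + 21 + 84 = 130
|n|² = 25 + 49 + 196 = 270
proj_n m = (130/270) · (5, 7, 14) ≈ (2.407, 3.370, 6.741)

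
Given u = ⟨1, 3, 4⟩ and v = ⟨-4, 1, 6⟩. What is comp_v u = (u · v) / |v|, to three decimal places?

u · v = 1·(-4) + 3·1 + 4·6 = -4 + 3 + 24 = 23
|v| = √(16 + 1 + 36) = √53 ≈ 7.2801
comp_v u = 23 / √53 ≈ 3.159

3.159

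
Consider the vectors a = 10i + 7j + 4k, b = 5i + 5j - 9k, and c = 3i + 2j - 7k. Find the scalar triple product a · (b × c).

-134

b × c:
i: 5·(-7) - (-9)·2 = -35 - (-18) = -17
j: (-9)·3 - 5·(-7) = -27 - (-35) = 8
k: 5·2 - 5·3 = 10 - 15 = -5
b × c = (-17, 8, -5)
a · (b × c) = 10·(-17) + 7·8 + 4·(-5) = -170 + 56 - 20 = -134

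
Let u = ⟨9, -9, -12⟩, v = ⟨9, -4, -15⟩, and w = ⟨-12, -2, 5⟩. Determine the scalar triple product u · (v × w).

-873

v × w:
i: (-4)·5 - (-15)·(-2) = -20 - 30 = -50
j: (-15)·(-12) - 9·5 = 180 - 45 = 135
k: 9·(-2) - (-4)·(-12) = -18 - 48 = -66
v × w = (-50, 135, -66)
u · (v × w) = 9·(-50) + (-9)·135 + (-12)·(-66) = -450 - 1215 + 792 = -873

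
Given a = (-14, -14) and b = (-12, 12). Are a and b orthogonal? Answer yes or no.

a · b = (-14)·(-12) + (-14)·12 = 168 - 168 = 0
Zero, so the vectors are orthogonal.

yes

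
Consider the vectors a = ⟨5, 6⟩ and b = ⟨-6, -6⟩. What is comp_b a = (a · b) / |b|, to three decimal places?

a · b = 5·(-6) + 6·(-6) = -30 - 36 = -66
|b| = √(36 + 36) = √72 ≈ 8.4853
comp_b a = -66 / √72 ≈ -7.778

-7.778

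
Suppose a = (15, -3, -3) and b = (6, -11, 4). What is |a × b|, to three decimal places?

i: (-3)·4 - (-3)·(-11) = -12 - 33 = -45
j: (-3)·6 - 15·4 = -18 - 60 = -78
k: 15·(-11) - (-3)·6 = -165 - (-18) = -147
a × b = (-45, -78, -147)
|a × b| = √((-45)² + (-78)² + (-147)²) = √29718 ≈ 172.3891

172.389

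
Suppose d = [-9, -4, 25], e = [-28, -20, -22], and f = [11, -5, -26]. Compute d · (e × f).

e × f:
i: (-20)·(-26) - (-22)·(-5) = 520 - 110 = 410
j: (-22)·11 - (-28)·(-26) = -242 - 728 = -970
k: (-28)·(-5) - (-20)·11 = 140 - (-220) = 360
e × f = (410, -970, 360)
d · (e × f) = (-9)·410 + (-4)·(-970) + 25·360 = -3690 + 3880 + 9000 = 9190

9190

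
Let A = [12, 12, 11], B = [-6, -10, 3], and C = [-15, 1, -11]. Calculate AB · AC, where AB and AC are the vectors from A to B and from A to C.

904

AB = B − A = (-18, -22, -8)
AC = C − A = (-27, -11, -22)
AB · AC = (-18)·(-27) + (-22)·(-11) + (-8)·(-22) = 486 + 242 + 176 = 904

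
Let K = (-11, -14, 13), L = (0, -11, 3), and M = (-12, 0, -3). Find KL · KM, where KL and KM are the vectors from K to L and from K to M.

191

KL = L − K = (11, 3, -10)
KM = M − K = (-1, 14, -16)
KL · KM = 11·(-1) + 3·14 + (-10)·(-16) = -11 + 42 + 160 = 191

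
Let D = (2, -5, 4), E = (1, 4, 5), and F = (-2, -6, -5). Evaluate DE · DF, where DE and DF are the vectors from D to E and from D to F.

-14

DE = E − D = (-1, 9, 1)
DF = F − D = (-4, -1, -9)
DE · DF = (-1)·(-4) + 9·(-1) + 1·(-9) = 4 - 9 - 9 = -14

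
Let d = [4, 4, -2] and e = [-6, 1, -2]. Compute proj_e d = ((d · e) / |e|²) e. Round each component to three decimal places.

(2.341, -0.390, 0.780)

d · e = 4·(-6) + 4·1 + (-2)·(-2) = -24 + 4 + 4 = -16
|e|² = 36 + 1 + 4 = 41
proj_e d = (-16/41) · (-6, 1, -2) ≈ (2.341, -0.390, 0.780)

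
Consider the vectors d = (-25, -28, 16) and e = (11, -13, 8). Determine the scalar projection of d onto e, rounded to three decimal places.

d · e = (-25)·11 + (-28)·(-13) + 16·8 = -275 + 364 + 128 = 217
|e| = √(121 + 169 + 64) = √354 ≈ 18.8149
comp_e d = 217 / √354 ≈ 11.533

11.533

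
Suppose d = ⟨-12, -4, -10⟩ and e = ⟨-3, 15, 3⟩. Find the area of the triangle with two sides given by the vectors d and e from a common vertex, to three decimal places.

i: (-4)·3 - (-10)·15 = -12 - (-150) = 138
j: (-10)·(-3) - (-12)·3 = 30 - (-36) = 66
k: (-12)·15 - (-4)·(-3) = -180 - 12 = -192
d × e = (138, 66, -192)
|d × e| = √(138² + 66² + (-192)²) = √60264 ≈ 245.4873
area = ½ · 245.4873 ≈ 122.744

122.744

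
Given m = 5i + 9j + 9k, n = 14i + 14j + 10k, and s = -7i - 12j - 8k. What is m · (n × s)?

-212

n × s:
i: 14·(-8) - 10·(-12) = -112 - (-120) = 8
j: 10·(-7) - 14·(-8) = -70 - (-112) = 42
k: 14·(-12) - 14·(-7) = -168 - (-98) = -70
n × s = (8, 42, -70)
m · (n × s) = 5·8 + 9·42 + 9·(-70) = 40 + 378 - 630 = -212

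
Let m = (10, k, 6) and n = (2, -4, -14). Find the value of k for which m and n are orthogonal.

m · n = 10·2 + k·(-4) + 6·(-14) = -64 - 4k
Set equal to 0: -4k = 64, so k = -16.

-16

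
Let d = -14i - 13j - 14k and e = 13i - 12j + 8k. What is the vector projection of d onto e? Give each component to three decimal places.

(-4.759, 4.393, -2.928)

d · e = (-14)·13 + (-13)·(-12) + (-14)·8 = -182 + 156 - 112 = -138
|e|² = 169 + 144 + 64 = 377
proj_e d = (-138/377) · (13, -12, 8) ≈ (-4.759, 4.393, -2.928)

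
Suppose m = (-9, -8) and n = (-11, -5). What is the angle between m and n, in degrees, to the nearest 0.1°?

m · n = (-9)·(-11) + (-8)·(-5) = 99 + 40 = 139
|m|² = 81 + 64 = 145,  |m| = √145 ≈ 12.041595
|n|² = 121 + 25 = 146,  |n| = √146 ≈ 12.083046
cos θ = 139 / (12.041595 · 12.083046) ≈ 0.95533
θ = arccos(0.95533) ≈ 17.2°

17.2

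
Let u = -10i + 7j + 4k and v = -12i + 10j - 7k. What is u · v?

u · v = (-10)·(-12) + 7·10 + 4·(-7) = 120 + 70 - 28 = 162

162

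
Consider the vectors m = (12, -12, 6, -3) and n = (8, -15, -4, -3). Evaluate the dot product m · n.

261

m · n = 12·8 + (-12)·(-15) + 6·(-4) + (-3)·(-3) = 96 + 180 - 24 + 9 = 261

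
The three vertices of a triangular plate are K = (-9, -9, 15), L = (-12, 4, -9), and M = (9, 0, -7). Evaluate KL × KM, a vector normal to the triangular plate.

(-70, -498, -261)

KL = (-3, 13, -24)
KM = (18, 9, -22)
i: 13·(-22) - (-24)·9 = -286 - (-216) = -70
j: (-24)·18 - (-3)·(-22) = -432 - 66 = -498
k: (-3)·9 - 13·18 = -27 - 234 = -261
KL × KM = (-70, -498, -261)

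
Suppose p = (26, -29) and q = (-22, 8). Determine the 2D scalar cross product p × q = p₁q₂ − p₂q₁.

-430

26·8 - (-29)·(-22) = 208 - 638 = -430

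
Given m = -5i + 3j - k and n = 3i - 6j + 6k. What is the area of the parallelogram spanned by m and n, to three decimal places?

36.249

i: 3·6 - (-1)·(-6) = 18 - 6 = 12
j: (-1)·3 - (-5)·6 = -3 - (-30) = 27
k: (-5)·(-6) - 3·3 = 30 - 9 = 21
m × n = (12, 27, 21)
|m × n| = √(12² + 27² + 21²) = √1314 ≈ 36.2491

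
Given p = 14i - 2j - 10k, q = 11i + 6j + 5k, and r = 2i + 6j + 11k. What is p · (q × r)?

q × r:
i: 6·11 - 5·6 = 66 - 30 = 36
j: 5·2 - 11·11 = 10 - 121 = -111
k: 11·6 - 6·2 = 66 - 12 = 54
q × r = (36, -111, 54)
p · (q × r) = 14·36 + (-2)·(-111) + (-10)·54 = 504 + 222 - 540 = 186

186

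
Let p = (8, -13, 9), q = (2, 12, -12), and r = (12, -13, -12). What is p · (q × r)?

q × r:
i: 12·(-12) - (-12)·(-13) = -144 - 156 = -300
j: (-12)·12 - 2·(-12) = -144 - (-24) = -120
k: 2·(-13) - 12·12 = -26 - 144 = -170
q × r = (-300, -120, -170)
p · (q × r) = 8·(-300) + (-13)·(-120) + 9·(-170) = -2400 + 1560 - 1530 = -2370

-2370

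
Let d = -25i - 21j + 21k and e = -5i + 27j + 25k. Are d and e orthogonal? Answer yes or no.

no

d · e = (-25)·(-5) + (-21)·27 + 21·25 = 125 - 567 + 525 = 83
Nonzero, so the vectors are not orthogonal.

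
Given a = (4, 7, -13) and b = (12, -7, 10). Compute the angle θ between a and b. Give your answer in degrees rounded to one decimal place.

a · b = 4·12 + 7·(-7) + (-13)·10 = 48 - 49 - 130 = -131
|a|² = 16 + 49 + 169 = 234,  |a| = √234 ≈ 15.297059
|b|² = 144 + 49 + 100 = 293,  |b| = √293 ≈ 17.117243
cos θ = -131 / (15.297059 · 17.117243) ≈ -0.50030
θ = arccos(-0.50030) ≈ 120.0°

120.0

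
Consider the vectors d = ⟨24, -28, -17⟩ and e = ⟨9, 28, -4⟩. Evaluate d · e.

d · e = 24·9 + (-28)·28 + (-17)·(-4) = 216 - 784 + 68 = -500

-500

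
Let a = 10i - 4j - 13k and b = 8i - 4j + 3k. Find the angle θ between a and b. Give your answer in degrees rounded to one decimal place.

a · b = 10·8 + (-4)·(-4) + (-13)·3 = 80 + 16 - 39 = 57
|a|² = 100 + 16 + 169 = 285,  |a| = √285 ≈ 16.881943
|b|² = 64 + 16 + 9 = 89,  |b| = √89 ≈ 9.433981
cos θ = 57 / (16.881943 · 9.433981) ≈ 0.35790
θ = arccos(0.35790) ≈ 69.0°

69.0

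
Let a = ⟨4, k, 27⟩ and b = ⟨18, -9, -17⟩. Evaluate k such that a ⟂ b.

a · b = 4·18 + k·(-9) + 27·(-17) = -387 - 9k
Set equal to 0: -9k = 387, so k = -43.

-43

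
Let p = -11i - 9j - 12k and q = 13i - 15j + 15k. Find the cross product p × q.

i: (-9)·15 - (-12)·(-15) = -135 - 180 = -315
j: (-12)·13 - (-11)·15 = -156 - (-165) = 9
k: (-11)·(-15) - (-9)·13 = 165 - (-117) = 282
p × q = (-315, 9, 282)

(-315, 9, 282)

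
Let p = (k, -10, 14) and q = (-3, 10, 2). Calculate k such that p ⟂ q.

-24

p · q = k·(-3) + (-10)·10 + 14·2 = -72 - 3k
Set equal to 0: -3k = 72, so k = -24.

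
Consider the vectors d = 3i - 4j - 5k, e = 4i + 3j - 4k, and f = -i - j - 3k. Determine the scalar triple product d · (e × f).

-98

e × f:
i: 3·(-3) - (-4)·(-1) = -9 - 4 = -13
j: (-4)·(-1) - 4·(-3) = 4 - (-12) = 16
k: 4·(-1) - 3·(-1) = -4 - (-3) = -1
e × f = (-13, 16, -1)
d · (e × f) = 3·(-13) + (-4)·16 + (-5)·(-1) = -39 - 64 + 5 = -98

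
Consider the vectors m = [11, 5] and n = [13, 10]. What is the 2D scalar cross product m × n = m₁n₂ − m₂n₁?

45

11·10 - 5·13 = 110 - 65 = 45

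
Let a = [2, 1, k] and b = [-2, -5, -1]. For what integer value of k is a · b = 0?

a · b = 2·(-2) + 1·(-5) + k·(-1) = -9 - 1k
Set equal to 0: -1k = 9, so k = -9.

-9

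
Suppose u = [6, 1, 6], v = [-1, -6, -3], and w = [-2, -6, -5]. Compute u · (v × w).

v × w:
i: (-6)·(-5) - (-3)·(-6) = 30 - 18 = 12
j: (-3)·(-2) - (-1)·(-5) = 6 - 5 = 1
k: (-1)·(-6) - (-6)·(-2) = 6 - 12 = -6
v × w = (12, 1, -6)
u · (v × w) = 6·12 + 1·1 + 6·(-6) = 72 + 1 - 36 = 37

37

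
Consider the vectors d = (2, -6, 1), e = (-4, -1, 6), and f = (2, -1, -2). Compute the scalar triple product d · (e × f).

e × f:
i: (-1)·(-2) - 6·(-1) = 2 - (-6) = 8
j: 6·2 - (-4)·(-2) = 12 - 8 = 4
k: (-4)·(-1) - (-1)·2 = 4 - (-2) = 6
e × f = (8, 4, 6)
d · (e × f) = 2·8 + (-6)·4 + 1·6 = 16 - 24 + 6 = -2

-2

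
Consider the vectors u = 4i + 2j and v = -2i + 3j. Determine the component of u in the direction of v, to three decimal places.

u · v = 4·(-2) + 2·3 = -8 + 6 = -2
|v| = √(4 + 9) = √13 ≈ 3.6056
comp_v u = -2 / √13 ≈ -0.555

-0.555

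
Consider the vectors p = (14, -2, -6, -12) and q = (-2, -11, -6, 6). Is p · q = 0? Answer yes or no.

no

p · q = 14·(-2) + (-2)·(-11) + (-6)·(-6) + (-12)·6 = -28 + 22 + 36 - 72 = -42
Nonzero, so the vectors are not orthogonal.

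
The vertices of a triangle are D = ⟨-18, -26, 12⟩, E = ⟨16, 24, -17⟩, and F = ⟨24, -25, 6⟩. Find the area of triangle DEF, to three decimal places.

DE = (34, 50, -29),  DF = (42, 1, -6)
i: 50·(-6) - (-29)·1 = -300 - (-29) = -271
j: (-29)·42 - 34·(-6) = -1218 - (-204) = -1014
k: 34·1 - 50·42 = 34 - 2100 = -2066
DE × DF = (-271, -1014, -2066)
|DE × DF| = √5369993 ≈ 2317.3245
area = ½ · 2317.3245 ≈ 1158.662

1158.662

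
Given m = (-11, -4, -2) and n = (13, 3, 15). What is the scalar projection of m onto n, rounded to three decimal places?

m · n = (-11)·13 + (-4)·3 + (-2)·15 = -143 - 12 - 30 = -185
|n| = √(169 + 9 + 225) = √403 ≈ 20.0749
comp_n m = -185 / √403 ≈ -9.216

-9.216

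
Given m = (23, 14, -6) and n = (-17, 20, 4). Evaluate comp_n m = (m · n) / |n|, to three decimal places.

-5.084

m · n = 23·(-17) + 14·20 + (-6)·4 = -391 + 280 - 24 = -135
|n| = √(289 + 400 + 16) = √705 ≈ 26.5518
comp_n m = -135 / √705 ≈ -5.084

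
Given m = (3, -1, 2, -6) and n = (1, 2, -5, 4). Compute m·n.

m · n = 3·1 + (-1)·2 + 2·(-5) + (-6)·4 = 3 - 2 - 10 - 24 = -33

-33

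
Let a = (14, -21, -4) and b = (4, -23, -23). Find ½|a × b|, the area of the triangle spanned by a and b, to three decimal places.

i: (-21)·(-23) - (-4)·(-23) = 483 - 92 = 391
j: (-4)·4 - 14·(-23) = -16 - (-322) = 306
k: 14·(-23) - (-21)·4 = -322 - (-84) = -238
a × b = (391, 306, -238)
|a × b| = √(391² + 306² + (-238)²) = √303161 ≈ 550.6006
area = ½ · 550.6006 ≈ 275.300

275.300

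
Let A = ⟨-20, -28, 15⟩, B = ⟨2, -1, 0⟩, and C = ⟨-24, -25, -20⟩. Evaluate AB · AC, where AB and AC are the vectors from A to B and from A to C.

AB = B − A = (22, 27, -15)
AC = C − A = (-4, 3, -35)
AB · AC = 22·(-4) + 27·3 + (-15)·(-35) = -88 + 81 + 525 = 518

518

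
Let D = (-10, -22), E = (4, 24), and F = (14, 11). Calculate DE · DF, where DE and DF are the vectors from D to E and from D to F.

1854

DE = E − D = (14, 46)
DF = F − D = (24, 33)
DE · DF = 14·24 + 46·33 = 336 + 1518 = 1854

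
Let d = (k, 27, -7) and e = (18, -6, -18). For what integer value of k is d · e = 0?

2

d · e = k·18 + 27·(-6) + (-7)·(-18) = -36 + 18k
Set equal to 0: 18k = 36, so k = 2.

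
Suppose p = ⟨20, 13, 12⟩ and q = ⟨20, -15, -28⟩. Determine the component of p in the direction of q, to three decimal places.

-3.490

p · q = 20·20 + 13·(-15) + 12·(-28) = 400 - 195 - 336 = -131
|q| = √(400 + 225 + 784) = √1409 ≈ 37.5366
comp_q p = -131 / √1409 ≈ -3.490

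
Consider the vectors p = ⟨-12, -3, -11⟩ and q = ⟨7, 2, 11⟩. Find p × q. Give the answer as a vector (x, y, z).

(-11, 55, -3)

i: (-3)·11 - (-11)·2 = -33 - (-22) = -11
j: (-11)·7 - (-12)·11 = -77 - (-132) = 55
k: (-12)·2 - (-3)·7 = -24 - (-21) = -3
p × q = (-11, 55, -3)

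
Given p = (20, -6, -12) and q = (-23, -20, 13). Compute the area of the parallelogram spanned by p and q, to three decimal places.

i: (-6)·13 - (-12)·(-20) = -78 - 240 = -318
j: (-12)·(-23) - 20·13 = 276 - 260 = 16
k: 20·(-20) - (-6)·(-23) = -400 - 138 = -538
p × q = (-318, 16, -538)
|p × q| = √((-318)² + 16² + (-538)²) = √390824 ≈ 625.1592

625.159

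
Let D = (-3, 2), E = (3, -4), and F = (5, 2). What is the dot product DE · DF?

DE = E − D = (6, -6)
DF = F − D = (8, 0)
DE · DF = 6·8 + (-6)·0 = 48 + 0 = 48

48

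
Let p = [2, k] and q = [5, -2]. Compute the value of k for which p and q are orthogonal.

p · q = 2·5 + k·(-2) = 10 - 2k
Set equal to 0: -2k = -10, so k = 5.

5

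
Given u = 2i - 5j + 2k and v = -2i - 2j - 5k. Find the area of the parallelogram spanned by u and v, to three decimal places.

32.757

i: (-5)·(-5) - 2·(-2) = 25 - (-4) = 29
j: 2·(-2) - 2·(-5) = -4 - (-10) = 6
k: 2·(-2) - (-5)·(-2) = -4 - 10 = -14
u × v = (29, 6, -14)
|u × v| = √(29² + 6² + (-14)²) = √1073 ≈ 32.7567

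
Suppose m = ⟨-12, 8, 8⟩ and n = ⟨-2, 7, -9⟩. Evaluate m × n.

i: 8·(-9) - 8·7 = -72 - 56 = -128
j: 8·(-2) - (-12)·(-9) = -16 - 108 = -124
k: (-12)·7 - 8·(-2) = -84 - (-16) = -68
m × n = (-128, -124, -68)

(-128, -124, -68)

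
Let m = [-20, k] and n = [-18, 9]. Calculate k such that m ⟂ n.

-40

m · n = (-20)·(-18) + k·9 = 360 + 9k
Set equal to 0: 9k = -360, so k = -40.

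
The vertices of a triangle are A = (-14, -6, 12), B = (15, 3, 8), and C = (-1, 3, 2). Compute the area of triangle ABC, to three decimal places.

141.683

AB = (29, 9, -4),  AC = (13, 9, -10)
i: 9·(-10) - (-4)·9 = -90 - (-36) = -54
j: (-4)·13 - 29·(-10) = -52 - (-290) = 238
k: 29·9 - 9·13 = 261 - 117 = 144
AB × AC = (-54, 238, 144)
|AB × AC| = √80296 ≈ 283.3655
area = ½ · 283.3655 ≈ 141.683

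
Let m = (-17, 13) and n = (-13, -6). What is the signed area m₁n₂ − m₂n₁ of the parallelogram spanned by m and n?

271

(-17)·(-6) - 13·(-13) = 102 - (-169) = 271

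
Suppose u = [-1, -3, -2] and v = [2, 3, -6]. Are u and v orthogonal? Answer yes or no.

no

u · v = (-1)·2 + (-3)·3 + (-2)·(-6) = -2 - 9 + 12 = 1
Nonzero, so the vectors are not orthogonal.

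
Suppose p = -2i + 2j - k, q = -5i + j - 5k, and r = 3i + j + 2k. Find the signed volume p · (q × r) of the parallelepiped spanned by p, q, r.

q × r:
i: 1·2 - (-5)·1 = 2 - (-5) = 7
j: (-5)·3 - (-5)·2 = -15 - (-10) = -5
k: (-5)·1 - 1·3 = -5 - 3 = -8
q × r = (7, -5, -8)
p · (q × r) = (-2)·7 + 2·(-5) + (-1)·(-8) = -14 - 10 + 8 = -16

-16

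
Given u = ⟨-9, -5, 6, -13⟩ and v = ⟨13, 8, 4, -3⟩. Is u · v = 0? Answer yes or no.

u · v = (-9)·13 + (-5)·8 + 6·4 + (-13)·(-3) = -117 - 40 + 24 + 39 = -94
Nonzero, so the vectors are not orthogonal.

no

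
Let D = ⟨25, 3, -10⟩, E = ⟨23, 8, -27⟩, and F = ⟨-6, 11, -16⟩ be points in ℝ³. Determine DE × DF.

DE = (-2, 5, -17)
DF = (-31, 8, -6)
i: 5·(-6) - (-17)·8 = -30 - (-136) = 106
j: (-17)·(-31) - (-2)·(-6) = 527 - 12 = 515
k: (-2)·8 - 5·(-31) = -16 - (-155) = 139
DE × DF = (106, 515, 139)

(106, 515, 139)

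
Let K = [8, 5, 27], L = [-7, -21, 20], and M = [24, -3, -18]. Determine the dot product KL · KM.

283

KL = L − K = (-15, -26, -7)
KM = M − K = (16, -8, -45)
KL · KM = (-15)·16 + (-26)·(-8) + (-7)·(-45) = -240 + 208 + 315 = 283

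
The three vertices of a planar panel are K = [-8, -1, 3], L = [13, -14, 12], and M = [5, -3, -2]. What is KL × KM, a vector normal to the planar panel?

KL = (21, -13, 9)
KM = (13, -2, -5)
i: (-13)·(-5) - 9·(-2) = 65 - (-18) = 83
j: 9·13 - 21·(-5) = 117 - (-105) = 222
k: 21·(-2) - (-13)·13 = -42 - (-169) = 127
KL × KM = (83, 222, 127)

(83, 222, 127)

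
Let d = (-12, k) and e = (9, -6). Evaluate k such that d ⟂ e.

-18

d · e = (-12)·9 + k·(-6) = -108 - 6k
Set equal to 0: -6k = 108, so k = -18.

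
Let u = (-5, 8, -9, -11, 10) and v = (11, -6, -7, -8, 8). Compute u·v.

128

u · v = (-5)·11 + 8·(-6) + (-9)·(-7) + (-11)·(-8) + 10·8 = -55 - 48 + 63 + 88 + 80 = 128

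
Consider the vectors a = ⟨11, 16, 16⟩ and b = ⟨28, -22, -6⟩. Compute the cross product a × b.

i: 16·(-6) - 16·(-22) = -96 - (-352) = 256
j: 16·28 - 11·(-6) = 448 - (-66) = 514
k: 11·(-22) - 16·28 = -242 - 448 = -690
a × b = (256, 514, -690)

(256, 514, -690)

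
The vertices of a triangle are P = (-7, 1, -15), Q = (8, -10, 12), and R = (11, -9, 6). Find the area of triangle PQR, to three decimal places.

90.920

PQ = (15, -11, 27),  PR = (18, -10, 21)
i: (-11)·21 - 27·(-10) = -231 - (-270) = 39
j: 27·18 - 15·21 = 486 - 315 = 171
k: 15·(-10) - (-11)·18 = -150 - (-198) = 48
PQ × PR = (39, 171, 48)
|PQ × PR| = √33066 ≈ 181.8406
area = ½ · 181.8406 ≈ 90.920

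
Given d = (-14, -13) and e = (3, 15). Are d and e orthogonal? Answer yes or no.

d · e = (-14)·3 + (-13)·15 = -42 - 195 = -237
Nonzero, so the vectors are not orthogonal.

no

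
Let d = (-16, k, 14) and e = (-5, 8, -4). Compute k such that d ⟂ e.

-3

d · e = (-16)·(-5) + k·8 + 14·(-4) = 24 + 8k
Set equal to 0: 8k = -24, so k = -3.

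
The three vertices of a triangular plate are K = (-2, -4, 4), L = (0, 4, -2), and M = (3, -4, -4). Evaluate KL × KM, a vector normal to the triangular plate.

(-64, -14, -40)

KL = (2, 8, -6)
KM = (5, 0, -8)
i: 8·(-8) - (-6)·0 = -64 - 0 = -64
j: (-6)·5 - 2·(-8) = -30 - (-16) = -14
k: 2·0 - 8·5 = 0 - 40 = -40
KL × KM = (-64, -14, -40)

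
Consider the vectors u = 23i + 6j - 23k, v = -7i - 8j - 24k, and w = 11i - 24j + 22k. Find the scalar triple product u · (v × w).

v × w:
i: (-8)·22 - (-24)·(-24) = -176 - 576 = -752
j: (-24)·11 - (-7)·22 = -264 - (-154) = -110
k: (-7)·(-24) - (-8)·11 = 168 - (-88) = 256
v × w = (-752, -110, 256)
u · (v × w) = 23·(-752) + 6·(-110) + (-23)·256 = -17296 - 660 - 5888 = -23844

-23844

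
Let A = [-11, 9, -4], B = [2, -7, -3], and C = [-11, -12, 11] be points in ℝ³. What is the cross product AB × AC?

AB = (13, -16, 1)
AC = (0, -21, 15)
i: (-16)·15 - 1·(-21) = -240 - (-21) = -219
j: 1·0 - 13·15 = 0 - 195 = -195
k: 13·(-21) - (-16)·0 = -273 - 0 = -273
AB × AC = (-219, -195, -273)

(-219, -195, -273)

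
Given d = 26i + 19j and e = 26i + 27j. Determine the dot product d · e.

d · e = 26·26 + 19·27 = 676 + 513 = 1189

1189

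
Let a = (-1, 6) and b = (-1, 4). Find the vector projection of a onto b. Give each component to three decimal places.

a · b = (-1)·(-1) + 6·4 = 1 + 24 = 25
|b|² = 1 + 16 = 17
proj_b a = (25/17) · (-1, 4) ≈ (-1.471, 5.882)

(-1.471, 5.882)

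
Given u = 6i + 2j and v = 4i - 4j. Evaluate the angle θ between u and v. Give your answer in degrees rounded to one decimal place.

u · v = 6·4 + 2·(-4) = 24 - 8 = 16
|u|² = 36 + 4 = 40,  |u| = √40 ≈ 6.324555
|v|² = 16 + 16 = 32,  |v| = √32 ≈ 5.656854
cos θ = 16 / (6.324555 · 5.656854) ≈ 0.44721
θ = arccos(0.44721) ≈ 63.4°

63.4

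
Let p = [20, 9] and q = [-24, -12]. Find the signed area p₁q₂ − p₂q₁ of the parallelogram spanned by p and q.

20·(-12) - 9·(-24) = -240 - (-216) = -24

-24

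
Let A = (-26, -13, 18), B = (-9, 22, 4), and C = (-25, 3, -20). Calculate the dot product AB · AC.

AB = B − A = (17, 35, -14)
AC = C − A = (1, 16, -38)
AB · AC = 17·1 + 35·16 + (-14)·(-38) = 17 + 560 + 532 = 1109

1109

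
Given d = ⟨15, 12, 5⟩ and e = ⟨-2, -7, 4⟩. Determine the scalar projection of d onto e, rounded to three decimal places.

d · e = 15·(-2) + 12·(-7) + 5·4 = -30 - 84 + 20 = -94
|e| = √(4 + 49 + 16) = √69 ≈ 8.3066
comp_e d = -94 / √69 ≈ -11.316

-11.316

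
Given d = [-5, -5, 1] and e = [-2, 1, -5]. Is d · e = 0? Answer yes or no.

d · e = (-5)·(-2) + (-5)·1 + 1·(-5) = 10 - 5 - 5 = 0
Zero, so the vectors are orthogonal.

yes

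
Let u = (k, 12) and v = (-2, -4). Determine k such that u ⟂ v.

-24

u · v = k·(-2) + 12·(-4) = -48 - 2k
Set equal to 0: -2k = 48, so k = -24.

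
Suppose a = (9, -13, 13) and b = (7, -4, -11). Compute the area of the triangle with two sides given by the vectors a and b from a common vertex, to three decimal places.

i: (-13)·(-11) - 13·(-4) = 143 - (-52) = 195
j: 13·7 - 9·(-11) = 91 - (-99) = 190
k: 9·(-4) - (-13)·7 = -36 - (-91) = 55
a × b = (195, 190, 55)
|a × b| = √(195² + 190² + 55²) = √77150 ≈ 277.7589
area = ½ · 277.7589 ≈ 138.879

138.879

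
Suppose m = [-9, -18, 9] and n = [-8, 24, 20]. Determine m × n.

i: (-18)·20 - 9·24 = -360 - 216 = -576
j: 9·(-8) - (-9)·20 = -72 - (-180) = 108
k: (-9)·24 - (-18)·(-8) = -216 - 144 = -360
m × n = (-576, 108, -360)

(-576, 108, -360)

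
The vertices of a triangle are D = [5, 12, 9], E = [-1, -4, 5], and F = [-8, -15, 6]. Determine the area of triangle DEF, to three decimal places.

41.449

DE = (-6, -16, -4),  DF = (-13, -27, -3)
i: (-16)·(-3) - (-4)·(-27) = 48 - 108 = -60
j: (-4)·(-13) - (-6)·(-3) = 52 - 18 = 34
k: (-6)·(-27) - (-16)·(-13) = 162 - 208 = -46
DE × DF = (-60, 34, -46)
|DE × DF| = √6872 ≈ 82.8975
area = ½ · 82.8975 ≈ 41.449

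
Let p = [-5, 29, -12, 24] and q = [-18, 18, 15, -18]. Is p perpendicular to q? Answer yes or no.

p · q = (-5)·(-18) + 29·18 + (-12)·15 + 24·(-18) = 90 + 522 - 180 - 432 = 0
Zero, so the vectors are orthogonal.

yes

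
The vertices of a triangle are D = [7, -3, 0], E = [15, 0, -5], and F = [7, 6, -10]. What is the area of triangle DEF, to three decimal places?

DE = (8, 3, -5),  DF = (0, 9, -10)
i: 3·(-10) - (-5)·9 = -30 - (-45) = 15
j: (-5)·0 - 8·(-10) = 0 - (-80) = 80
k: 8·9 - 3·0 = 72 - 0 = 72
DE × DF = (15, 80, 72)
|DE × DF| = √11809 ≈ 108.6692
area = ½ · 108.6692 ≈ 54.335

54.335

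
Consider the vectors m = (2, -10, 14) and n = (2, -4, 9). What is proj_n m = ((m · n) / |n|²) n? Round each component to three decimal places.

(3.366, -6.733, 15.149)

m · n = 2·2 + (-10)·(-4) + 14·9 = 4 + 40 + 126 = 170
|n|² = 4 + 16 + 81 = 101
proj_n m = (170/101) · (2, -4, 9) ≈ (3.366, -6.733, 15.149)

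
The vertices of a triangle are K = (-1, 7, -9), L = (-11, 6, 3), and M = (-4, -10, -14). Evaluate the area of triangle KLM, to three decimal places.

140.504

KL = (-10, -1, 12),  KM = (-3, -17, -5)
i: (-1)·(-5) - 12·(-17) = 5 - (-204) = 209
j: 12·(-3) - (-10)·(-5) = -36 - 50 = -86
k: (-10)·(-17) - (-1)·(-3) = 170 - 3 = 167
KL × KM = (209, -86, 167)
|KL × KM| = √78966 ≈ 281.0089
area = ½ · 281.0089 ≈ 140.504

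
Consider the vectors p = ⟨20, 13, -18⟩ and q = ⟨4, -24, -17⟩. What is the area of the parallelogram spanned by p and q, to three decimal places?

883.887

i: 13·(-17) - (-18)·(-24) = -221 - 432 = -653
j: (-18)·4 - 20·(-17) = -72 - (-340) = 268
k: 20·(-24) - 13·4 = -480 - 52 = -532
p × q = (-653, 268, -532)
|p × q| = √((-653)² + 268² + (-532)²) = √781257 ≈ 883.8874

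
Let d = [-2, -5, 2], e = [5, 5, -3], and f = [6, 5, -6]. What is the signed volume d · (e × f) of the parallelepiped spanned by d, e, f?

-40

e × f:
i: 5·(-6) - (-3)·5 = -30 - (-15) = -15
j: (-3)·6 - 5·(-6) = -18 - (-30) = 12
k: 5·5 - 5·6 = 25 - 30 = -5
e × f = (-15, 12, -5)
d · (e × f) = (-2)·(-15) + (-5)·12 + 2·(-5) = 30 - 60 - 10 = -40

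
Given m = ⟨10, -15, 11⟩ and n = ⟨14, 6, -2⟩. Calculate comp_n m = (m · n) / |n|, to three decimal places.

1.823

m · n = 10·14 + (-15)·6 + 11·(-2) = 140 - 90 - 22 = 28
|n| = √(196 + 36 + 4) = √236 ≈ 15.3623
comp_n m = 28 / √236 ≈ 1.823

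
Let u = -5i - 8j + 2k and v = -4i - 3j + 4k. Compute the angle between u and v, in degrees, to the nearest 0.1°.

32.6

u · v = (-5)·(-4) + (-8)·(-3) + 2·4 = 20 + 24 + 8 = 52
|u|² = 25 + 64 + 4 = 93,  |u| = √93 ≈ 9.643651
|v|² = 16 + 9 + 16 = 41,  |v| = √41 ≈ 6.403124
cos θ = 52 / (9.643651 · 6.403124) ≈ 0.84211
θ = arccos(0.84211) ≈ 32.6°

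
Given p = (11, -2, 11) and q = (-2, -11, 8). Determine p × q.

(105, -110, -125)

i: (-2)·8 - 11·(-11) = -16 - (-121) = 105
j: 11·(-2) - 11·8 = -22 - 88 = -110
k: 11·(-11) - (-2)·(-2) = -121 - 4 = -125
p × q = (105, -110, -125)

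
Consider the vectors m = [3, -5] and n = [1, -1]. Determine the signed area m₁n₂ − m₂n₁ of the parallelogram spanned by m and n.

2

3·(-1) - (-5)·1 = -3 - (-5) = 2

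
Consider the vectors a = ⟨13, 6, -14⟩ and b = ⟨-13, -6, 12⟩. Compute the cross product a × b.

i: 6·12 - (-14)·(-6) = 72 - 84 = -12
j: (-14)·(-13) - 13·12 = 182 - 156 = 26
k: 13·(-6) - 6·(-13) = -78 - (-78) = 0
a × b = (-12, 26, 0)

(-12, 26, 0)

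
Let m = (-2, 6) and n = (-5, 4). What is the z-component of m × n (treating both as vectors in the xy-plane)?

22

(-2)·4 - 6·(-5) = -8 - (-30) = 22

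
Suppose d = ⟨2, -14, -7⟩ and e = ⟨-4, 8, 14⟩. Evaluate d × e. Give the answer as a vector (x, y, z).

(-140, 0, -40)

i: (-14)·14 - (-7)·8 = -196 - (-56) = -140
j: (-7)·(-4) - 2·14 = 28 - 28 = 0
k: 2·8 - (-14)·(-4) = 16 - 56 = -40
d × e = (-140, 0, -40)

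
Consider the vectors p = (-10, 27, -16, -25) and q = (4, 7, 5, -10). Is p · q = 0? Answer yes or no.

p · q = (-10)·4 + 27·7 + (-16)·5 + (-25)·(-10) = -40 + 189 - 80 + 250 = 319
Nonzero, so the vectors are not orthogonal.

no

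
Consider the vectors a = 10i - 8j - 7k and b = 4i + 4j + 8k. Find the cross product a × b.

(-36, -108, 72)

i: (-8)·8 - (-7)·4 = -64 - (-28) = -36
j: (-7)·4 - 10·8 = -28 - 80 = -108
k: 10·4 - (-8)·4 = 40 - (-32) = 72
a × b = (-36, -108, 72)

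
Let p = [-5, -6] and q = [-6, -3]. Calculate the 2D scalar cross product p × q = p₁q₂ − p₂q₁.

-21

(-5)·(-3) - (-6)·(-6) = 15 - 36 = -21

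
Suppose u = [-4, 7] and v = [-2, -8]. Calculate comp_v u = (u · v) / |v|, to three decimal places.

u · v = (-4)·(-2) + 7·(-8) = 8 - 56 = -48
|v| = √(4 + 64) = √68 ≈ 8.2462
comp_v u = -48 / √68 ≈ -5.821

-5.821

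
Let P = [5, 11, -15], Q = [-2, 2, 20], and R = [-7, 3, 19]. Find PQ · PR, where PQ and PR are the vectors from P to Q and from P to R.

PQ = Q − P = (-7, -9, 35)
PR = R − P = (-12, -8, 34)
PQ · PR = (-7)·(-12) + (-9)·(-8) + 35·34 = 84 + 72 + 1190 = 1346

1346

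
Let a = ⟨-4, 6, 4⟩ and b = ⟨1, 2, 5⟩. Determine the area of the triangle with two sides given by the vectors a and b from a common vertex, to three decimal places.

17.720

i: 6·5 - 4·2 = 30 - 8 = 22
j: 4·1 - (-4)·5 = 4 - (-20) = 24
k: (-4)·2 - 6·1 = -8 - 6 = -14
a × b = (22, 24, -14)
|a × b| = √(22² + 24² + (-14)²) = √1256 ≈ 35.4401
area = ½ · 35.4401 ≈ 17.720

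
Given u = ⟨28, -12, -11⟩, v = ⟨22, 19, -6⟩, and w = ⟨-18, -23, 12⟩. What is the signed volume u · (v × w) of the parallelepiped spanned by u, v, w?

6196

v × w:
i: 19·12 - (-6)·(-23) = 228 - 138 = 90
j: (-6)·(-18) - 22·12 = 108 - 264 = -156
k: 22·(-23) - 19·(-18) = -506 - (-342) = -164
v × w = (90, -156, -164)
u · (v × w) = 28·90 + (-12)·(-156) + (-11)·(-164) = 2520 + 1872 + 1804 = 6196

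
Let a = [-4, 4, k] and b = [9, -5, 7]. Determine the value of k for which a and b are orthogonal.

8

a · b = (-4)·9 + 4·(-5) + k·7 = -56 + 7k
Set equal to 0: 7k = 56, so k = 8.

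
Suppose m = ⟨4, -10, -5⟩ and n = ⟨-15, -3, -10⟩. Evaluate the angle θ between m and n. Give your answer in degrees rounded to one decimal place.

84.7

m · n = 4·(-15) + (-10)·(-3) + (-5)·(-10) = -60 + 30 + 50 = 20
|m|² = 16 + 100 + 25 = 141,  |m| = √141 ≈ 11.874342
|n|² = 225 + 9 + 100 = 334,  |n| = √334 ≈ 18.275667
cos θ = 20 / (11.874342 · 18.275667) ≈ 0.09216
θ = arccos(0.09216) ≈ 84.7°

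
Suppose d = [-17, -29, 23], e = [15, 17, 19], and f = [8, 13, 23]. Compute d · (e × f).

4506

e × f:
i: 17·23 - 19·13 = 391 - 247 = 144
j: 19·8 - 15·23 = 152 - 345 = -193
k: 15·13 - 17·8 = 195 - 136 = 59
e × f = (144, -193, 59)
d · (e × f) = (-17)·144 + (-29)·(-193) + 23·59 = -2448 + 5597 + 1357 = 4506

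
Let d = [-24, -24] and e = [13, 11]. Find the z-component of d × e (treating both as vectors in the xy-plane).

(-24)·11 - (-24)·13 = -264 - (-312) = 48

48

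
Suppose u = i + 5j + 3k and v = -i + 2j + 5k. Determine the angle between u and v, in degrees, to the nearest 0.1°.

u · v = 1·(-1) + 5·2 + 3·5 = -1 + 10 + 15 = 24
|u|² = 1 + 25 + 9 = 35,  |u| = √35 ≈ 5.916080
|v|² = 1 + 4 + 25 = 30,  |v| = √30 ≈ 5.477226
cos θ = 24 / (5.916080 · 5.477226) ≈ 0.74066
θ = arccos(0.74066) ≈ 42.2°

42.2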